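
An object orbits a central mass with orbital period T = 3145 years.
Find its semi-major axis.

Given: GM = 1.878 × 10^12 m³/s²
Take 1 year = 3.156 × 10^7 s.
T = 3145 years = 9.92562 × 10^10 s
GM = 1.878 × 10^12 m³/s²
Kepler's third law: a³ = GM T² / (4π²)
T² = 9.85179 × 10^21 s²
a³ = (1.878 × 10^12) × (9.85179 × 10^21) / (4π²) = 4.68653 × 10^32 m³
a = (a³)^(1/3) = 7.76754 × 10^10 m ≈ 7.768 × 10^10 m

Final answer: 7.768 × 10^10 m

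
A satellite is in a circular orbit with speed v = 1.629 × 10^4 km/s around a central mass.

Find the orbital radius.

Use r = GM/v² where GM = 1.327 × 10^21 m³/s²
v = 1.629 × 10^4 km/s = 1.629 × 10^7 m/s
GM = 1.327 × 10^21 m³/s²
v² = 2.65364 × 10^14 m²/s²
r = GM/v² = (1.327 × 10^21) / (2.65364 × 10^14) = 5.00068 × 10^6 m ≈ 5.001 Mm

Final answer: 5.001 Mm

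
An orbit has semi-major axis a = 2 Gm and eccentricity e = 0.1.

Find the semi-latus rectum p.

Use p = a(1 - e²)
a = 2 Gm = 2 × 10^9 m
e = 0.1,  e² = 0.01,  1 − e² = 0.99
p = a(1 − e²) = 2 × 10^9 m × 0.99 = 1.98 × 10^9 m ≈ 1.98 Gm

Final answer: p = 1.98 Gm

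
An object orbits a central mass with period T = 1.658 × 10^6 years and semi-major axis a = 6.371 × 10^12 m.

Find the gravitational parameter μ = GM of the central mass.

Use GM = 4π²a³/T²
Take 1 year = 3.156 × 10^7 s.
T = 1.658 × 10^6 years = 5.23265 × 10^13 s
a = 6.371 × 10^12 m
a³ = 2.58597 × 10^38 m³
T² = 2.73806 × 10^27 s²
GM = 4π² × (2.58597 × 10^38) / (2.73806 × 10^27) = 3.72855 × 10^12 m³/s²
GM ≈ 3.729 × 10^12 m³/s²

Final answer: GM = 3.729 × 10^12 m³/s²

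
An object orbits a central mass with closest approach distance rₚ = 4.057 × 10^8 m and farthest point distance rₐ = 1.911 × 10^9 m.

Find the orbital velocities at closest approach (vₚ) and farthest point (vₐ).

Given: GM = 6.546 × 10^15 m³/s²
rₚ = 4.057 × 10^8 m
rₐ = 1.911 × 10^9 m
GM = 6.546 × 10^15 m³/s²
a = (rₚ + rₐ)/2 = 1.15835 × 10^9 m
Vis-viva: v² = GM (2/r − 1/a)
vₚ² = 6.546 × 10^15 × (4.92975 × 10^-9 − 8.63297 × 10^-10) = 2.6619 × 10^7 m²/s²
vₚ = 5159.36 m/s ≈ 5.159 km/s
vₐ² = 6.546 × 10^15 × (1.04657 × 10^-9 − 8.63297 × 10^-10) = 1.19972 × 10^6 m²/s²
vₐ = 1095.32 m/s ≈ 1.095 km/s

Final answer: vₚ = 5.159 km/s, vₐ = 1.095 km/s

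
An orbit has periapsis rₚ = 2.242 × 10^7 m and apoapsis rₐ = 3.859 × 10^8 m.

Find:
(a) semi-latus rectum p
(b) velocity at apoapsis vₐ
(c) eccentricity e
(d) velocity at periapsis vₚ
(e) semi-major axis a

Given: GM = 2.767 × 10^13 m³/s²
rₚ = 2.242 × 10^7 m
rₐ = 3.859 × 10^8 m
GM = 2.767 × 10^13 m³/s²
a = (rₚ + rₐ)/2 = 2.0416 × 10^8 m
e = (rₐ − rₚ)/(rₐ + rₚ) = (3.6348 × 10^8) / (4.0832 × 10^8) = 0.890184
(a) 1 − e² = 0.207572;  p = a(1 − e²) = 2.0416 × 10^8 × 0.207572 = 4.23779 × 10^7 m ≈ 4.238 × 10^7 m
(b) vₐ² = GM (2/rₐ − 1/a) = 2.767 × 10^13 × (5.18269 × 10^-9 − 4.89812 × 10^-9) = 7874.07 m²/s²;  vₐ = 88.736 m/s ≈ 88.74 m/s
(c) e = 0.890184 ≈ 0.8902
(d) vₚ² = GM (2/rₚ − 1/a) = 2.767 × 10^13 × (8.92061 × 10^-8 − 4.89812 × 10^-9) = 2.3328 × 10^6 m²/s²;  vₚ = 1527.35 m/s ≈ 1.527 km/s
(e) a = 2.0416 × 10^8 m ≈ 2.042 × 10^8 m

Final answer:
(a) semi-latus rectum p = 4.238 × 10^7 m
(b) velocity at apoapsis vₐ = 88.74 m/s
(c) eccentricity e = 0.8902
(d) velocity at periapsis vₚ = 1.527 km/s
(e) semi-major axis a = 2.042 × 10^8 m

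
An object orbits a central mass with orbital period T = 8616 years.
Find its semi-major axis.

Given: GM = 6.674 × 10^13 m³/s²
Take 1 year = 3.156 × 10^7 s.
T = 8616 years = 2.71921 × 10^11 s
GM = 6.674 × 10^13 m³/s²
Kepler's third law: a³ = GM T² / (4π²)
T² = 7.3941 × 10^22 s²
a³ = (6.674 × 10^13) × (7.3941 × 10^22) / (4π²) = 1.25001 × 10^35 m³
a = (a³)^(1/3) = 5.00001 × 10^11 m ≈ 500 Gm

Final answer: 500 Gm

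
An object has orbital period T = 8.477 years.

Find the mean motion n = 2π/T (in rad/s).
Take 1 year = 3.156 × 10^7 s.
T = 8.477 years = 2.67534 × 10^8 s
n = 2π / (2.67534 × 10^8 s) = 2.34855 × 10^-8 rad/s ≈ 2.349 × 10^-8 rad/s

Final answer: n = 2.349 × 10^-8 rad/s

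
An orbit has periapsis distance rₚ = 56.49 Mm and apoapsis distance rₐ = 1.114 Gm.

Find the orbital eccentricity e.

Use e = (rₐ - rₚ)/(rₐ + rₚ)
rₚ = 56.49 Mm = 5.649 × 10^7 m
rₐ = 1.114 Gm = 1.114 × 10^9 m
rₐ − rₚ = 1.05751 × 10^9 m
rₐ + rₚ = 1.17049 × 10^9 m
e = (rₐ − rₚ)/(rₐ + rₚ) = 0.903476

Final answer: e = 0.9035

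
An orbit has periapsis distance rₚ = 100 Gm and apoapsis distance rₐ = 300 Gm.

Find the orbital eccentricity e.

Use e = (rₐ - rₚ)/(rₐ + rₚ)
rₚ = 100 Gm = 1 × 10^11 m
rₐ = 300 Gm = 3 × 10^11 m
rₐ − rₚ = 2 × 10^11 m
rₐ + rₚ = 4 × 10^11 m
e = (rₐ − rₚ)/(rₐ + rₚ) = 0.5

Final answer: e = 0.5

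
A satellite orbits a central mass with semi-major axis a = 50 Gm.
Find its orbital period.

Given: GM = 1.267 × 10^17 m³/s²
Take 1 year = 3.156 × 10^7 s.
a = 50 Gm = 5 × 10^10 m
GM = 1.267 × 10^17 m³/s²
a³ = 1.25 × 10^32 m³
T = 2π √(a³/GM) = 2π √((1.25 × 10^32) / (1.267 × 10^17)) = 2π × 3.14099 × 10^7 s
T = 1.97354 × 10^8 s ≈ 6.253 years

Final answer: 6.253 years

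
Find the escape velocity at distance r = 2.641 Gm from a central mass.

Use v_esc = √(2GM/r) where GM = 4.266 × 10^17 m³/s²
r = 2.641 Gm = 2.641 × 10^9 m
GM = 4.266 × 10^17 m³/s²
2GM/r = 2 × (4.266 × 10^17) / (2.641 × 10^9) = 3.23059 × 10^8 m²/s²
v_esc = √(2GM/r) = 17973.9 m/s ≈ 17.97 km/s

Final answer: 17.97 km/s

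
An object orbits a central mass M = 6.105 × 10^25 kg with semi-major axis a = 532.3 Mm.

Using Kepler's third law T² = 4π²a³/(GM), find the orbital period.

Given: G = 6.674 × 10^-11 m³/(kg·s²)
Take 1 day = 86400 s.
M = 6.105 × 10^25 kg
GM = G × M = 6.674 × 10^-11 × 6.105 × 10^25 = 4.07448 × 10^15 m³/s²
a = 532.3 Mm = 5.323 × 10^8 m
a³ = 1.50824 × 10^26 m³
T = 2π √(a³/GM) = 2π √((1.50824 × 10^26) / (4.07448 × 10^15)) = 2π × 192397 s
T = 1.20887 × 10^6 s ≈ 13.99 days

Final answer: 13.99 days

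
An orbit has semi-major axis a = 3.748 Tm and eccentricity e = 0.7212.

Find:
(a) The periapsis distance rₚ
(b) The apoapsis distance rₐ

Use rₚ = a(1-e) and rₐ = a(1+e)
a = 3.748 Tm = 3.748 × 10^12 m
e = 0.7212:  1 − e = 0.2788,  1 + e = 1.7212
(a) rₚ = a(1 − e) = 3.748 × 10^12 m × 0.2788 = 1.04494 × 10^12 m ≈ 1.045 Tm
(b) rₐ = a(1 + e) = 3.748 × 10^12 m × 1.7212 = 6.45106 × 10^12 m ≈ 6.451 Tm

Final answer:
(a) rₚ = 1.045 Tm
(b) rₐ = 6.451 Tm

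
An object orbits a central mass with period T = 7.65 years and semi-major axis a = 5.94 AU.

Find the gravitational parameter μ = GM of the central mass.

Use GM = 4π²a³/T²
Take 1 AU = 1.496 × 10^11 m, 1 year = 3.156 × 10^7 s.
T = 7.65 years = 2.41434 × 10^8 s
a = 5.94 AU = 8.88624 × 10^11 m
a³ = 7.01704 × 10^35 m³
T² = 5.82904 × 10^16 s²
GM = 4π² × (7.01704 × 10^35) / (5.82904 × 10^16) = 4.75244 × 10^20 m³/s²
GM ≈ 4.752 × 10^20 m³/s²

Final answer: GM = 4.752 × 10^20 m³/s²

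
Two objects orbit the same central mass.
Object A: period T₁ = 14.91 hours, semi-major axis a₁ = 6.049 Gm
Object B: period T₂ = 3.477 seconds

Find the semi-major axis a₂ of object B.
T₁ = 14.91 hours = 53676 s
T₂ = 3.477 seconds
a₁ = 6.049 Gm = 6.049 × 10^9 m
Kepler's third law: (T₂/T₁)² = (a₂/a₁)³  ⇒  a₂ = a₁ (T₂/T₁)^(2/3)
T₂/T₁ = 6.47776 × 10^-5
(T₂/T₁)^(2/3) = 0.00161293
a₂ = 6.049 × 10^9 m × 0.00161293 = 9.75663 × 10^6 m ≈ 9.757 Mm

Final answer: a₂ = 9.757 Mm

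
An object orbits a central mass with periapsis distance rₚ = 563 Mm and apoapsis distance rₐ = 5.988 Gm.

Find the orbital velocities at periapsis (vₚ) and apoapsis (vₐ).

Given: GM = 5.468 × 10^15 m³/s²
rₚ = 563 Mm = 5.63 × 10^8 m
rₐ = 5.988 Gm = 5.988 × 10^9 m
GM = 5.468 × 10^15 m³/s²
a = (rₚ + rₐ)/2 = 3.2755 × 10^9 m
Vis-viva: v² = GM (2/r − 1/a)
vₚ² = 5.468 × 10^15 × (3.5524 × 10^-9 − 3.05297 × 10^-10) = 1.77551 × 10^7 m²/s²
vₚ = 4213.69 m/s ≈ 4.214 km/s
vₐ² = 5.468 × 10^15 × (3.34001 × 10^-10 − 3.05297 × 10^-10) = 156956 m²/s²
vₐ = 396.177 m/s ≈ 396.2 m/s

Final answer: vₚ = 4.214 km/s, vₐ = 396.2 m/s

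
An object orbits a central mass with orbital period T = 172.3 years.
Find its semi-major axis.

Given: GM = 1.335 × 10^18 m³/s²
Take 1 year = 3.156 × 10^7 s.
T = 172.3 years = 5.43779 × 10^9 s
GM = 1.335 × 10^18 m³/s²
Kepler's third law: a³ = GM T² / (4π²)
T² = 2.95695 × 10^19 s²
a³ = (1.335 × 10^18) × (2.95695 × 10^19) / (4π²) = 9.99922 × 10^35 m³
a = (a³)^(1/3) = 9.99974 × 10^11 m ≈ 1000 Gm

Final answer: 1000 Gm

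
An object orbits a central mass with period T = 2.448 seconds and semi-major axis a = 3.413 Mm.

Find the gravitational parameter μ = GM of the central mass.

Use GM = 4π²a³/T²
T = 2.448 seconds
a = 3.413 Mm = 3.413 × 10^6 m
a³ = 3.97566 × 10^19 m³
T² = 5.9927 s²
GM = 4π² × (3.97566 × 10^19) / 5.9927 = 2.61906 × 10^20 m³/s²
GM ≈ 2.619 × 10^20 m³/s²

Final answer: GM = 2.619 × 10^20 m³/s²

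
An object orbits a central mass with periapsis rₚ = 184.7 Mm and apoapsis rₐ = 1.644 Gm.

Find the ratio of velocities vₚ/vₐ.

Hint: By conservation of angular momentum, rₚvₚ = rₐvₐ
rₚ = 184.7 Mm = 1.847 × 10^8 m
rₐ = 1.644 Gm = 1.644 × 10^9 m
rₚvₚ = rₐvₐ  ⇒  vₚ/vₐ = rₐ/rₚ
vₚ/vₐ = (1.644 × 10^9) / (1.847 × 10^8) = 8.90092

Final answer: vₚ/vₐ = 8.901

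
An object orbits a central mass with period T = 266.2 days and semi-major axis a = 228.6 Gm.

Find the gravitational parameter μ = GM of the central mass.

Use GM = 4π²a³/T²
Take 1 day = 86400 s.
T = 266.2 days = 2.29997 × 10^7 s
a = 228.6 Gm = 2.286 × 10^11 m
a³ = 1.19462 × 10^34 m³
T² = 5.28985 × 10^14 s²
GM = 4π² × (1.19462 × 10^34) / (5.28985 × 10^14) = 8.91548 × 10^20 m³/s²
GM ≈ 8.915 × 10^20 m³/s²

Final answer: GM = 8.915 × 10^20 m³/s²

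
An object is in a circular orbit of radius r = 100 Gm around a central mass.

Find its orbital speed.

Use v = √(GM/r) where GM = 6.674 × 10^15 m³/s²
r = 100 Gm = 1 × 10^11 m
GM = 6.674 × 10^15 m³/s²
GM/r = (6.674 × 10^15) / (1 × 10^11) = 66740 m²/s²
v = √(GM/r) = 258.341 m/s ≈ 258.3 m/s

Final answer: 258.3 m/s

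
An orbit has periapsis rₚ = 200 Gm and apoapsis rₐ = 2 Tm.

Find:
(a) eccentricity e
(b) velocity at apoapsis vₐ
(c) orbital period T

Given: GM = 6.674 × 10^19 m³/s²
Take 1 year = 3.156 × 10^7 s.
rₚ = 200 Gm = 2 × 10^11 m
rₐ = 2 Tm = 2 × 10^12 m
GM = 6.674 × 10^19 m³/s²
a = (rₚ + rₐ)/2 = 1.1 × 10^12 m
e = (rₐ − rₚ)/(rₐ + rₚ) = (1.8 × 10^12) / (2.2 × 10^12) = 0.818182
(a) e = 0.818182 ≈ 0.8182
(b) vₐ² = GM (2/rₐ − 1/a) = 6.674 × 10^19 × (1 × 10^-12 − 9.09091 × 10^-13) = 6.06727 × 10^6 m²/s²;  vₐ = 2463.18 m/s ≈ 2.463 km/s
(c) a³ = 1.331 × 10^36 m³;  T = 2π √(a³/GM) = 2π × 1.4122 × 10^8 s = 8.87311 × 10^8 s ≈ 28.12 years

Final answer:
(a) eccentricity e = 0.8182
(b) velocity at apoapsis vₐ = 2.463 km/s
(c) orbital period T = 28.12 years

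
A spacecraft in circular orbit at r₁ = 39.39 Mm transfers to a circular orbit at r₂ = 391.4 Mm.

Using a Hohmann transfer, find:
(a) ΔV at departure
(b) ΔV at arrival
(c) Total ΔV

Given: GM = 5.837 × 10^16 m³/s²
r₁ = 39.39 Mm = 3.939 × 10^7 m
r₂ = 391.4 Mm = 3.914 × 10^8 m
GM = 5.837 × 10^16 m³/s²
Transfer ellipse: a_t = (r₁ + r₂)/2 = 2.15395 × 10^8 m
Circular speed at r₁: v₁ = √(GM/r₁) = 38494.8 m/s
Transfer speed at r₁ (periapsis): v₁ₜ = √(GM(2/r₁ − 1/a_t)) = 51891.3 m/s
(a) ΔV₁ = v₁ₜ − v₁ = 13396.5 m/s ≈ 13.4 km/s
Circular speed at r₂: v₂ = √(GM/r₂) = 12211.9 m/s
Transfer speed at r₂ (apoapsis): v₂ₜ = √(GM(2/r₂ − 1/a_t)) = 5222.27 m/s
(b) ΔV₂ = v₂ − v₂ₜ = 6989.66 m/s ≈ 6.99 km/s
(c) ΔV_total = ΔV₁ + ΔV₂ = 20386.2 m/s ≈ 20.39 km/s

Final answer:
(a) ΔV₁ = 13.4 km/s
(b) ΔV₂ = 6.99 km/s
(c) ΔV_total = 20.39 km/s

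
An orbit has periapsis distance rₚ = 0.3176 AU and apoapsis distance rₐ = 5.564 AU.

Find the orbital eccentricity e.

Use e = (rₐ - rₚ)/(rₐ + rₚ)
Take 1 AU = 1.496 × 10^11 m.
rₚ = 0.3176 AU = 4.7513 × 10^10 m
rₐ = 5.564 AU = 8.32374 × 10^11 m
rₐ − rₚ = 7.84861 × 10^11 m
rₐ + rₚ = 8.79887 × 10^11 m
e = (rₐ − rₚ)/(rₐ + rₚ) = 0.892002

Final answer: e = 0.892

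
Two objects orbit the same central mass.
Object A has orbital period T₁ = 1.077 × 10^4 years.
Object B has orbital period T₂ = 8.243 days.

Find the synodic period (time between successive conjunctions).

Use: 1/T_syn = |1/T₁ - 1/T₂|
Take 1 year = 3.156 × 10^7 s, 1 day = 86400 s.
T₁ = 1.077 × 10^4 years = 3.39901 × 10^11 s
T₂ = 8.243 days = 712195 s
1/T₁ = 2.94203 × 10^-12 s⁻¹
1/T₂ = 1.40411 × 10^-6 s⁻¹
|1/T₁ − 1/T₂| = 1.40411 × 10^-6 s⁻¹
T_syn = 1 / |1/T₁ − 1/T₂| = 712197 s ≈ 8.243 days

Final answer: T_syn = 8.243 days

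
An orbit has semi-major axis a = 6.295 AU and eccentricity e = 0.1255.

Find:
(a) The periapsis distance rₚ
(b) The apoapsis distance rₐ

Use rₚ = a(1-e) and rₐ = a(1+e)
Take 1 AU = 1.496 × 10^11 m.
a = 6.295 AU = 9.41732 × 10^11 m
e = 0.1255:  1 − e = 0.8745,  1 + e = 1.1255
(a) rₚ = a(1 − e) = 9.41732 × 10^11 m × 0.8745 = 8.23545 × 10^11 m ≈ 5.505 AU
(b) rₐ = a(1 + e) = 9.41732 × 10^11 m × 1.1255 = 1.05992 × 10^12 m ≈ 7.085 AU

Final answer:
(a) rₚ = 5.505 AU
(b) rₐ = 7.085 AU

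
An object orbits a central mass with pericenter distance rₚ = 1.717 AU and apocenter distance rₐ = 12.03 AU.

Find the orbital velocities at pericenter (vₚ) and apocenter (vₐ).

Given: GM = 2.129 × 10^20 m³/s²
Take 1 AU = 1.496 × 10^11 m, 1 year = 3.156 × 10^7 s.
rₚ = 1.717 AU = 2.56863 × 10^11 m
rₐ = 12.03 AU = 1.79969 × 10^12 m
GM = 2.129 × 10^20 m³/s²
a = (rₚ + rₐ)/2 = 1.02828 × 10^12 m
Vis-viva: v² = GM (2/r − 1/a)
vₚ² = 2.129 × 10^20 × (7.78625 × 10^-12 − 9.72502 × 10^-13) = 1.45065 × 10^9 m²/s²
vₚ = 38087.3 m/s ≈ 8.035 AU/year
vₐ² = 2.129 × 10^20 × (1.1113 × 10^-12 − 9.72502 × 10^-13) = 2.95509 × 10^7 m²/s²
vₐ = 5436.07 m/s ≈ 1.147 AU/year

Final answer: vₚ = 8.035 AU/year, vₐ = 1.147 AU/year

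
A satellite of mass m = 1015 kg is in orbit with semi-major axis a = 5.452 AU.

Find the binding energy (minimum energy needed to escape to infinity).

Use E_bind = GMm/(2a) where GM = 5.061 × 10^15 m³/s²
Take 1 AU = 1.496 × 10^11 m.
a = 5.452 AU = 8.15619 × 10^11 m
GM = 5.061 × 10^15 m³/s²
m = 1015 kg
GMm = 5.061 × 10^15 × 1015 = 5.13692 × 10^18 m³·kg/s²
2a = 1.63124 × 10^12 m
E_bind = GMm/(2a) = 3.14909 × 10^6 J ≈ 3.149 MJ

Final answer: 3.149 MJ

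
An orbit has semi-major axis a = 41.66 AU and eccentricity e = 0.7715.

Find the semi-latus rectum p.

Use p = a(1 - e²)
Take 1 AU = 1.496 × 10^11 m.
a = 41.66 AU = 6.23234 × 10^12 m
e = 0.7715,  e² = 0.595212,  1 − e² = 0.404788
p = a(1 − e²) = 6.23234 × 10^12 m × 0.404788 = 2.52277 × 10^12 m ≈ 16.86 AU

Final answer: p = 16.86 AU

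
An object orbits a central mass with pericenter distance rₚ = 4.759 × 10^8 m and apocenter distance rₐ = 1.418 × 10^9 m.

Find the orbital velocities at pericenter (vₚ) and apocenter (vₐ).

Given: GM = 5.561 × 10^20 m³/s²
rₚ = 4.759 × 10^8 m
rₐ = 1.418 × 10^9 m
GM = 5.561 × 10^20 m³/s²
a = (rₚ + rₐ)/2 = 9.4695 × 10^8 m
Vis-viva: v² = GM (2/r − 1/a)
vₚ² = 5.561 × 10^20 × (4.20256 × 10^-9 − 1.05602 × 10^-9) = 1.74979 × 10^12 m²/s²
vₚ = 1.3228 × 10^6 m/s ≈ 1323 km/s
vₐ² = 5.561 × 10^20 × (1.41044 × 10^-9 − 1.05602 × 10^-9) = 1.9709 × 10^11 m²/s²
vₐ = 443949 m/s ≈ 443.9 km/s

Final answer: vₚ = 1323 km/s, vₐ = 443.9 km/s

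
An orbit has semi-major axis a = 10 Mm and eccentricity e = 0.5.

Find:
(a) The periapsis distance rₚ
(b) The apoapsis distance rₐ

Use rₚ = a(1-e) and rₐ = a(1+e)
a = 10 Mm = 1 × 10^7 m
e = 0.5:  1 − e = 0.5,  1 + e = 1.5
(a) rₚ = a(1 − e) = 1 × 10^7 m × 0.5 = 5 × 10^6 m ≈ 5 Mm
(b) rₐ = a(1 + e) = 1 × 10^7 m × 1.5 = 1.5 × 10^7 m ≈ 15 Mm

Final answer:
(a) rₚ = 5 Mm
(b) rₐ = 15 Mm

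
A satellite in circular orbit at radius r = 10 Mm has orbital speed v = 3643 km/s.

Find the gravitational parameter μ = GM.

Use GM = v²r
r = 10 Mm = 1 × 10^7 m
v = 3643 km/s = 3.643 × 10^6 m/s
v² = 1.32714 × 10^13 m²/s²
GM = v²r = 1.32714 × 10^13 × 1 × 10^7 = 1.32714 × 10^20 m³/s²
GM ≈ 1.327 × 10^20 m³/s²

Final answer: GM = 1.327 × 10^20 m³/s²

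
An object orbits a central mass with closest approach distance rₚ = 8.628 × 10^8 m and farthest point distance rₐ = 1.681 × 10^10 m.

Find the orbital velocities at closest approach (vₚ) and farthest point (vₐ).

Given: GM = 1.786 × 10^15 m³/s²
rₚ = 8.628 × 10^8 m
rₐ = 1.681 × 10^10 m
GM = 1.786 × 10^15 m³/s²
a = (rₚ + rₐ)/2 = 8.8364 × 10^9 m
Vis-viva: v² = GM (2/r − 1/a)
vₚ² = 1.786 × 10^15 × (2.31803 × 10^-9 − 1.13168 × 10^-10) = 3.93789 × 10^6 m²/s²
vₚ = 1984.41 m/s ≈ 1.984 km/s
vₐ² = 1.786 × 10^15 × (1.18977 × 10^-10 − 1.13168 × 10^-10) = 10374.1 m²/s²
vₐ = 101.853 m/s ≈ 101.9 m/s

Final answer: vₚ = 1.984 km/s, vₐ = 101.9 m/s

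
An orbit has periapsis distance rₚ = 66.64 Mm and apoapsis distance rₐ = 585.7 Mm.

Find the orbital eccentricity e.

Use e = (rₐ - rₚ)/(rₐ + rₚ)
rₚ = 66.64 Mm = 6.664 × 10^7 m
rₐ = 585.7 Mm = 5.857 × 10^8 m
rₐ − rₚ = 5.1906 × 10^8 m
rₐ + rₚ = 6.5234 × 10^8 m
e = (rₐ − rₚ)/(rₐ + rₚ) = 0.795689

Final answer: e = 0.7957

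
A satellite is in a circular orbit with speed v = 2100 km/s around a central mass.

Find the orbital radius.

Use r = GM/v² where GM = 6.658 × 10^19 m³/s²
v = 2100 km/s = 2.1 × 10^6 m/s
GM = 6.658 × 10^19 m³/s²
v² = 4.41 × 10^12 m²/s²
r = GM/v² = (6.658 × 10^19) / (4.41 × 10^12) = 1.50975 × 10^7 m ≈ 15.1 Mm

Final answer: 15.1 Mm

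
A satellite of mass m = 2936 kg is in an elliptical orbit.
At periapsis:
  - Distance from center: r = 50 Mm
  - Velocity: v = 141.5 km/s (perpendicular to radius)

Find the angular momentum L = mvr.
r = 50 Mm = 5 × 10^7 m
v = 141.5 km/s = 141500 m/s
vr = 141500 × 5 × 10^7 = 7.075 × 10^12 m²/s
L = m × vr = 2936 × 7.075 × 10^12 = 2.07722 × 10^16 kg·m²/s ≈ 2.077 × 10^16 kg·m²/s

Final answer: L = 2.077 × 10^16 kg·m²/s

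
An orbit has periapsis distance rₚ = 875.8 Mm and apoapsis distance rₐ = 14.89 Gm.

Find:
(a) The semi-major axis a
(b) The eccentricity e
rₚ = 875.8 Mm = 8.758 × 10^8 m
rₐ = 14.89 Gm = 1.489 × 10^10 m
(a) a = (rₚ + rₐ)/2 = 7.8829 × 10^9 m ≈ 7.883 Gm
(b) e = (rₐ − rₚ)/(rₐ + rₚ) = (1.40142 × 10^10) / (1.57658 × 10^10) = 0.888899

Final answer:
(a) a = 7.883 Gm
(b) e = 0.8889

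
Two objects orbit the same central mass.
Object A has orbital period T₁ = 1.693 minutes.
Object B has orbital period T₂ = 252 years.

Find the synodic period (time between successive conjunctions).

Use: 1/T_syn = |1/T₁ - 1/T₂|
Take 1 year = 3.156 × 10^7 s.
T₁ = 1.693 minutes = 101.58 s
T₂ = 252 years = 7.95312 × 10^9 s
1/T₁ = 0.00984446 s⁻¹
1/T₂ = 1.25737 × 10^-10 s⁻¹
|1/T₁ − 1/T₂| = 0.00984446 s⁻¹
T_syn = 1 / |1/T₁ − 1/T₂| = 101.58 s ≈ 1.693 minutes

Final answer: T_syn = 1.693 minutes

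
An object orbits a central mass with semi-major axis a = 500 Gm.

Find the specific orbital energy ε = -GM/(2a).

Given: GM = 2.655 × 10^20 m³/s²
a = 500 Gm = 5 × 10^11 m
GM = 2.655 × 10^20 m³/s²
2a = 1 × 10^12 m
ε = −GM/(2a) = -2.655 × 10^8 J/kg ≈ -265.5 MJ/kg

Final answer: -265.5 MJ/kg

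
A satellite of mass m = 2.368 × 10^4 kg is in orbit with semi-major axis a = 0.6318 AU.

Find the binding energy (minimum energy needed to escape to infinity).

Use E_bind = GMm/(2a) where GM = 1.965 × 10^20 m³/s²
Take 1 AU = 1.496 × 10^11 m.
a = 0.6318 AU = 9.45173 × 10^10 m
GM = 1.965 × 10^20 m³/s²
m = 2.368 × 10^4 kg
GMm = 1.965 × 10^20 × 23680 = 4.65312 × 10^24 m³·kg/s²
2a = 1.89035 × 10^11 m
E_bind = GMm/(2a) = 2.46152 × 10^13 J ≈ 24.62 TJ

Final answer: 24.62 TJ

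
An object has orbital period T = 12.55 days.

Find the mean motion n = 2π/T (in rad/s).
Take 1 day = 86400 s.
T = 12.55 days = 1.08432 × 10^6 s
n = 2π / (1.08432 × 10^6 s) = 5.79459 × 10^-6 rad/s ≈ 5.795 × 10^-6 rad/s

Final answer: n = 5.795 × 10^-6 rad/s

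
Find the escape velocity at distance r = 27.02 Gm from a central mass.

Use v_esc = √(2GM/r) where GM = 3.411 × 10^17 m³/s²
r = 27.02 Gm = 2.702 × 10^10 m
GM = 3.411 × 10^17 m³/s²
2GM/r = 2 × (3.411 × 10^17) / (2.702 × 10^10) = 2.5248 × 10^7 m²/s²
v_esc = √(2GM/r) = 5024.74 m/s ≈ 5.025 km/s

Final answer: 5.025 km/s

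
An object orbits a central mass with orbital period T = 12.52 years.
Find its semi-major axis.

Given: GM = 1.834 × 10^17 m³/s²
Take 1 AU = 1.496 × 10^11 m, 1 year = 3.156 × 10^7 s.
T = 12.52 years = 3.95131 × 10^8 s
GM = 1.834 × 10^17 m³/s²
Kepler's third law: a³ = GM T² / (4π²)
T² = 1.56129 × 10^17 s²
a³ = (1.834 × 10^17) × (1.56129 × 10^17) / (4π²) = 7.25308 × 10^32 m³
a = (a³)^(1/3) = 8.98478 × 10^10 m ≈ 0.6006 AU

Final answer: 0.6006 AU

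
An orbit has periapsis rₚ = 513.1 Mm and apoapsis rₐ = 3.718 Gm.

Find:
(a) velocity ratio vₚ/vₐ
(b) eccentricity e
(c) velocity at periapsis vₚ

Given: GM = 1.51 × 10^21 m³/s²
rₚ = 513.1 Mm = 5.131 × 10^8 m
rₐ = 3.718 Gm = 3.718 × 10^9 m
GM = 1.51 × 10^21 m³/s²
a = (rₚ + rₐ)/2 = 2.11555 × 10^9 m
e = (rₐ − rₚ)/(rₐ + rₚ) = (3.2049 × 10^9) / (4.2311 × 10^9) = 0.757463
(a) vₚ/vₐ = rₐ/rₚ (angular momentum) = (3.718 × 10^9) / (5.131 × 10^8) = 7.24615 ≈ 7.246
(b) e = 0.757463 ≈ 0.7575
(c) vₚ² = GM (2/rₚ − 1/a) = 1.51 × 10^21 × (3.89788 × 10^-9 − 4.7269 × 10^-10) = 5.17203 × 10^12 m²/s²;  vₚ = 2.27421 × 10^6 m/s ≈ 2274 km/s

Final answer:
(a) velocity ratio vₚ/vₐ = 7.246
(b) eccentricity e = 0.7575
(c) velocity at periapsis vₚ = 2274 km/s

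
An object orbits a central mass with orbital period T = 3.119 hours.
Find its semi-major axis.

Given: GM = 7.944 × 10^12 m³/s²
T = 3.119 hours = 11228.4 s
GM = 7.944 × 10^12 m³/s²
Kepler's third law: a³ = GM T² / (4π²)
T² = 1.26077 × 10^8 s²
a³ = (7.944 × 10^12) × (1.26077 × 10^8) / (4π²) = 2.53697 × 10^19 m³
a = (a³)^(1/3) = 2.93836 × 10^6 m ≈ 2.938 Mm

Final answer: 2.938 Mm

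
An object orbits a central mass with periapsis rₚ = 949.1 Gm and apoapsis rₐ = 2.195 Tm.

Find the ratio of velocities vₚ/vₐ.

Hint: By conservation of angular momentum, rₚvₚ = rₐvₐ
rₚ = 949.1 Gm = 9.491 × 10^11 m
rₐ = 2.195 Tm = 2.195 × 10^12 m
rₚvₚ = rₐvₐ  ⇒  vₚ/vₐ = rₐ/rₚ
vₚ/vₐ = (2.195 × 10^12) / (9.491 × 10^11) = 2.31272

Final answer: vₚ/vₐ = 2.313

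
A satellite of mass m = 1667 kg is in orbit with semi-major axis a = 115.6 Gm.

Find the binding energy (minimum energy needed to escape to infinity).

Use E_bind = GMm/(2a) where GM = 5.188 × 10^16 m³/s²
a = 115.6 Gm = 1.156 × 10^11 m
GM = 5.188 × 10^16 m³/s²
m = 1667 kg
GMm = 5.188 × 10^16 × 1667 = 8.6484 × 10^19 m³·kg/s²
2a = 2.312 × 10^11 m
E_bind = GMm/(2a) = 3.74066 × 10^8 J ≈ 374.1 MJ

Final answer: 374.1 MJ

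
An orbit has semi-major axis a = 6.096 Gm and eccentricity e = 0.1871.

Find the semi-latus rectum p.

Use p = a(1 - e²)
a = 6.096 Gm = 6.096 × 10^9 m
e = 0.1871,  e² = 0.0350064,  1 − e² = 0.964994
p = a(1 − e²) = 6.096 × 10^9 m × 0.964994 = 5.8826 × 10^9 m ≈ 5.883 Gm

Final answer: p = 5.883 Gm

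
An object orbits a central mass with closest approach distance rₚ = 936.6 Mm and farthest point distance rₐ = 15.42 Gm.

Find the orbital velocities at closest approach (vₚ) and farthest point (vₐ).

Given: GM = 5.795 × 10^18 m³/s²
rₚ = 936.6 Mm = 9.366 × 10^8 m
rₐ = 15.42 Gm = 1.542 × 10^10 m
GM = 5.795 × 10^18 m³/s²
a = (rₚ + rₐ)/2 = 8.1783 × 10^9 m
Vis-viva: v² = GM (2/r − 1/a)
vₚ² = 5.795 × 10^18 × (2.13538 × 10^-9 − 1.22275 × 10^-10) = 1.1666 × 10^10 m²/s²
vₚ = 108009 m/s ≈ 108 km/s
vₐ² = 5.795 × 10^18 × (1.29702 × 10^-10 − 1.22275 × 10^-10) = 4.30388 × 10^7 m²/s²
vₐ = 6560.4 m/s ≈ 6.56 km/s

Final answer: vₚ = 108 km/s, vₐ = 6.56 km/s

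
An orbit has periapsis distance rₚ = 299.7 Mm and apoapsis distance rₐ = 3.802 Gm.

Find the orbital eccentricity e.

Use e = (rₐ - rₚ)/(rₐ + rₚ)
rₚ = 299.7 Mm = 2.997 × 10^8 m
rₐ = 3.802 Gm = 3.802 × 10^9 m
rₐ − rₚ = 3.5023 × 10^9 m
rₐ + rₚ = 4.1017 × 10^9 m
e = (rₐ − rₚ)/(rₐ + rₚ) = 0.853865

Final answer: e = 0.8539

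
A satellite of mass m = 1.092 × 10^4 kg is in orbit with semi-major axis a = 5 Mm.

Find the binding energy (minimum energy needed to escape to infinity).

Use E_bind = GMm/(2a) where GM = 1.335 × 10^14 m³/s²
a = 5 Mm = 5 × 10^6 m
GM = 1.335 × 10^14 m³/s²
m = 1.092 × 10^4 kg
GMm = 1.335 × 10^14 × 10920 = 1.45782 × 10^18 m³·kg/s²
2a = 1 × 10^7 m
E_bind = GMm/(2a) = 1.45782 × 10^11 J ≈ 145.8 GJ

Final answer: 145.8 GJ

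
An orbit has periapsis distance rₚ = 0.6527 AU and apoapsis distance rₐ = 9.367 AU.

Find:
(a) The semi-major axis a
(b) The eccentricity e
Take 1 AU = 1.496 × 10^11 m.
rₚ = 0.6527 AU = 9.76439 × 10^10 m
rₐ = 9.367 AU = 1.4013 × 10^12 m
(a) a = (rₚ + rₐ)/2 = 7.49474 × 10^11 m ≈ 5.01 AU
(b) e = (rₐ − rₚ)/(rₐ + rₚ) = (1.30366 × 10^12) / (1.49895 × 10^12) = 0.869717

Final answer:
(a) a = 5.01 AU
(b) e = 0.8697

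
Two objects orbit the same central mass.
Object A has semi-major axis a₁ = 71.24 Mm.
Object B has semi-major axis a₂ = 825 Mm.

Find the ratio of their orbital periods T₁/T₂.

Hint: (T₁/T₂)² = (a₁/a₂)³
a₁ = 71.24 Mm = 7.124 × 10^7 m
a₂ = 825 Mm = 8.25 × 10^8 m
a₁/a₂ = 0.0863515
T₁/T₂ = (a₁/a₂)^(3/2) = (0.0863515)^1.5 = 0.0253749

Final answer: T₁/T₂ = 0.02537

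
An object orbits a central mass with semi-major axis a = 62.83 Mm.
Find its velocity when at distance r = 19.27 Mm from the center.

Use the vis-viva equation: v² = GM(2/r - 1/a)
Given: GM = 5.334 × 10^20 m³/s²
a = 62.83 Mm = 6.283 × 10^7 m
r = 19.27 Mm = 1.927 × 10^7 m
GM = 5.334 × 10^20 m³/s²
2/r − 1/a = 1.03788 × 10^-7 − 1.5916 × 10^-8 = 8.78723 × 10^-8 m⁻¹
v² = GM (2/r − 1/a) = 4.68711 × 10^13 m²/s²
v = 6.84625 × 10^6 m/s ≈ 6846 km/s

Final answer: 6846 km/s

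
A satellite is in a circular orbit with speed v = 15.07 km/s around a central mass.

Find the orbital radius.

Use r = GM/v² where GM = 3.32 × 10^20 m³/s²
v = 15.07 km/s = 15070 m/s
GM = 3.32 × 10^20 m³/s²
v² = 2.27105 × 10^8 m²/s²
r = GM/v² = (3.32 × 10^20) / (2.27105 × 10^8) = 1.46188 × 10^12 m ≈ 1.462 Tm

Final answer: 1.462 Tm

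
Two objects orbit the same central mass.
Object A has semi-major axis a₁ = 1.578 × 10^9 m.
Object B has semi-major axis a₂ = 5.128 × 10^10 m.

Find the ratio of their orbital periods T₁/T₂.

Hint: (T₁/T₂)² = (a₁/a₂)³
a₁ = 1.578 × 10^9 m
a₂ = 5.128 × 10^10 m
a₁/a₂ = 0.0307722
T₁/T₂ = (a₁/a₂)^(3/2) = (0.0307722)^1.5 = 0.00539807

Final answer: T₁/T₂ = 0.005398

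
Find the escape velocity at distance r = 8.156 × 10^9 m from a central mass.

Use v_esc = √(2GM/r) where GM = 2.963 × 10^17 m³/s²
r = 8.156 × 10^9 m
GM = 2.963 × 10^17 m³/s²
2GM/r = 2 × (2.963 × 10^17) / (8.156 × 10^9) = 7.26582 × 10^7 m²/s²
v_esc = √(2GM/r) = 8523.98 m/s ≈ 8.524 km/s

Final answer: 8.524 km/s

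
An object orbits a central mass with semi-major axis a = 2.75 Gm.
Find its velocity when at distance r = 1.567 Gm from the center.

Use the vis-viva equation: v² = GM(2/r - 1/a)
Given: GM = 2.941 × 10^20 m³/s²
a = 2.75 Gm = 2.75 × 10^9 m
r = 1.567 Gm = 1.567 × 10^9 m
GM = 2.941 × 10^20 m³/s²
2/r − 1/a = 1.27632 × 10^-9 − 3.63636 × 10^-10 = 9.12688 × 10^-10 m⁻¹
v² = GM (2/r − 1/a) = 2.68421 × 10^11 m²/s²
v = 518094 m/s ≈ 518.1 km/s

Final answer: 518.1 km/s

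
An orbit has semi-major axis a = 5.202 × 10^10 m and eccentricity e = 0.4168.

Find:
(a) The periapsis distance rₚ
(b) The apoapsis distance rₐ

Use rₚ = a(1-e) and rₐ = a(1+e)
a = 5.202 × 10^10 m
e = 0.4168:  1 − e = 0.5832,  1 + e = 1.4168
(a) rₚ = a(1 − e) = 5.202 × 10^10 m × 0.5832 = 3.03381 × 10^10 m ≈ 3.034 × 10^10 m
(b) rₐ = a(1 + e) = 5.202 × 10^10 m × 1.4168 = 7.37019 × 10^10 m ≈ 7.37 × 10^10 m

Final answer:
(a) rₚ = 3.034 × 10^10 m
(b) rₐ = 7.37 × 10^10 m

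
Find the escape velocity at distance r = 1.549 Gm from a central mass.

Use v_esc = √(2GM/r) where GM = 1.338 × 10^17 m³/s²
r = 1.549 Gm = 1.549 × 10^9 m
GM = 1.338 × 10^17 m³/s²
2GM/r = 2 × (1.338 × 10^17) / (1.549 × 10^9) = 1.72757 × 10^8 m²/s²
v_esc = √(2GM/r) = 13143.7 m/s ≈ 13.14 km/s

Final answer: 13.14 km/s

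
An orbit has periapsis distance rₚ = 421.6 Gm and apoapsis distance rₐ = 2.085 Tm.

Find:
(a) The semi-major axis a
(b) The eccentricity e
rₚ = 421.6 Gm = 4.216 × 10^11 m
rₐ = 2.085 Tm = 2.085 × 10^12 m
(a) a = (rₚ + rₐ)/2 = 1.2533 × 10^12 m ≈ 1.253 Tm
(b) e = (rₐ − rₚ)/(rₐ + rₚ) = (1.6634 × 10^12) / (2.5066 × 10^12) = 0.663608

Final answer:
(a) a = 1.253 Tm
(b) e = 0.6636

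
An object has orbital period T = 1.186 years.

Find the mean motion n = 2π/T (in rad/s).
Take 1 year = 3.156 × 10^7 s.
T = 1.186 years = 3.74302 × 10^7 s
n = 2π / (3.74302 × 10^7 s) = 1.67864 × 10^-7 rad/s ≈ 1.679 × 10^-7 rad/s

Final answer: n = 1.679 × 10^-7 rad/s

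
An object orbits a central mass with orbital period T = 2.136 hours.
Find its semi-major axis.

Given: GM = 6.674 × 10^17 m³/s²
T = 2.136 hours = 7689.6 s
GM = 6.674 × 10^17 m³/s²
Kepler's third law: a³ = GM T² / (4π²)
T² = 5.91299 × 10^7 s²
a³ = (6.674 × 10^17) × (5.91299 × 10^7) / (4π²) = 9.99618 × 10^23 m³
a = (a³)^(1/3) = 9.99873 × 10^7 m ≈ 99.99 Mm

Final answer: 99.99 Mm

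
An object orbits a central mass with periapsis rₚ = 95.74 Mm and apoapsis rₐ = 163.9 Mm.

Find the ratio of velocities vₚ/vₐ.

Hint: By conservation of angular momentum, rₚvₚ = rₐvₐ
rₚ = 95.74 Mm = 9.574 × 10^7 m
rₐ = 163.9 Mm = 1.639 × 10^8 m
rₚvₚ = rₐvₐ  ⇒  vₚ/vₐ = rₐ/rₚ
vₚ/vₐ = (1.639 × 10^8) / (9.574 × 10^7) = 1.71193

Final answer: vₚ/vₐ = 1.712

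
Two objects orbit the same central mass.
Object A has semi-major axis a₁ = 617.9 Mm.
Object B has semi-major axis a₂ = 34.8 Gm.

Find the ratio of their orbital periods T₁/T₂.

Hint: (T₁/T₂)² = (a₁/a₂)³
a₁ = 617.9 Mm = 6.179 × 10^8 m
a₂ = 34.8 Gm = 3.48 × 10^10 m
a₁/a₂ = 0.0177557
T₁/T₂ = (a₁/a₂)^(3/2) = (0.0177557)^1.5 = 0.00236597

Final answer: T₁/T₂ = 0.002366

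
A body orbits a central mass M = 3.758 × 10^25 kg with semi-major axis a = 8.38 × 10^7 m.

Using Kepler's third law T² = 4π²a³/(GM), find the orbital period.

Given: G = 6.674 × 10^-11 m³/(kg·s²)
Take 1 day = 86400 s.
M = 3.758 × 10^25 kg
GM = G × M = 6.674 × 10^-11 × 3.758 × 10^25 = 2.50809 × 10^15 m³/s²
a = 8.38 × 10^7 m
a³ = 5.8848 × 10^23 m³
T = 2π √(a³/GM) = 2π √((5.8848 × 10^23) / (2.50809 × 10^15)) = 2π × 15317.7 s
T = 96244.2 s ≈ 1.114 days

Final answer: 1.114 days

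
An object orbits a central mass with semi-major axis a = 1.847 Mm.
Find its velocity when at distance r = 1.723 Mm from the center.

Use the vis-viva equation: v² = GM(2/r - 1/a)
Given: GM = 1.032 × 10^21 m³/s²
a = 1.847 Mm = 1.847 × 10^6 m
r = 1.723 Mm = 1.723 × 10^6 m
GM = 1.032 × 10^21 m³/s²
2/r − 1/a = 1.16077 × 10^-6 − 5.41419 × 10^-7 = 6.19348 × 10^-7 m⁻¹
v² = GM (2/r − 1/a) = 6.39167 × 10^14 m²/s²
v = 2.52817 × 10^7 m/s ≈ 2.528 × 10^4 km/s

Final answer: 2.528 × 10^4 km/s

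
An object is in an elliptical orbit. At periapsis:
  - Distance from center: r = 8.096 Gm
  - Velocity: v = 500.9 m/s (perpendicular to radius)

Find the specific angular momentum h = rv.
r = 8.096 Gm = 8.096 × 10^9 m
v = 500.9 m/s
h = rv = 8.096 × 10^9 × 500.9 = 4.05529 × 10^12 m²/s ≈ 4.055 × 10^12 m²/s

Final answer: h = 4.055 × 10^12 m²/s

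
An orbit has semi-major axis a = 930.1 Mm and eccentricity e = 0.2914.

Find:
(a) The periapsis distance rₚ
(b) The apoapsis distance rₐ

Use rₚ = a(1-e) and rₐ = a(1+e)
a = 930.1 Mm = 9.301 × 10^8 m
e = 0.2914:  1 − e = 0.7086,  1 + e = 1.2914
(a) rₚ = a(1 − e) = 9.301 × 10^8 m × 0.7086 = 6.59069 × 10^8 m ≈ 659.1 Mm
(b) rₐ = a(1 + e) = 9.301 × 10^8 m × 1.2914 = 1.20113 × 10^9 m ≈ 1.201 Gm

Final answer:
(a) rₚ = 659.1 Mm
(b) rₐ = 1.201 Gm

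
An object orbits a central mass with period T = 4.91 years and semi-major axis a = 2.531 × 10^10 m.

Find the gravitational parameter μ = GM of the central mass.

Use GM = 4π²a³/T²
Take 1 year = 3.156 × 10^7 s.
T = 4.91 years = 1.5496 × 10^8 s
a = 2.531 × 10^10 m
a³ = 1.62135 × 10^31 m³
T² = 2.40125 × 10^16 s²
GM = 4π² × (1.62135 × 10^31) / (2.40125 × 10^16) = 2.66563 × 10^16 m³/s²
GM ≈ 2.666 × 10^16 m³/s²

Final answer: GM = 2.666 × 10^16 m³/s²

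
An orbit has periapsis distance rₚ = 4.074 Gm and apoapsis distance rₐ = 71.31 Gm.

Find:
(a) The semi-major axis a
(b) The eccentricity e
rₚ = 4.074 Gm = 4.074 × 10^9 m
rₐ = 71.31 Gm = 7.131 × 10^10 m
(a) a = (rₚ + rₐ)/2 = 3.7692 × 10^10 m ≈ 37.69 Gm
(b) e = (rₐ − rₚ)/(rₐ + rₚ) = (6.7236 × 10^10) / (7.5384 × 10^10) = 0.891913

Final answer:
(a) a = 37.69 Gm
(b) e = 0.8919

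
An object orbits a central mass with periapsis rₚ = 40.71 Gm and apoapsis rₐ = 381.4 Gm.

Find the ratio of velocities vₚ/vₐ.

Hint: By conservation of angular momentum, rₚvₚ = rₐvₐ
rₚ = 40.71 Gm = 4.071 × 10^10 m
rₐ = 381.4 Gm = 3.814 × 10^11 m
rₚvₚ = rₐvₐ  ⇒  vₚ/vₐ = rₐ/rₚ
vₚ/vₐ = (3.814 × 10^11) / (4.071 × 10^10) = 9.36871

Final answer: vₚ/vₐ = 9.369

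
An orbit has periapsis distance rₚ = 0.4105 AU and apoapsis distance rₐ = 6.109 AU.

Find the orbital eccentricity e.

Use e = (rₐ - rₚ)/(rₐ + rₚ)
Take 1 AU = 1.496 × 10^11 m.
rₚ = 0.4105 AU = 6.14108 × 10^10 m
rₐ = 6.109 AU = 9.13906 × 10^11 m
rₐ − rₚ = 8.52496 × 10^11 m
rₐ + rₚ = 9.75317 × 10^11 m
e = (rₐ − rₚ)/(rₐ + rₚ) = 0.87407

Final answer: e = 0.8741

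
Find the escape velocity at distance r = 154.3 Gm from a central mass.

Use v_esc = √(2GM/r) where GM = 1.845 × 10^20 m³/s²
r = 154.3 Gm = 1.543 × 10^11 m
GM = 1.845 × 10^20 m³/s²
2GM/r = 2 × (1.845 × 10^20) / (1.543 × 10^11) = 2.39145 × 10^9 m²/s²
v_esc = √(2GM/r) = 48902.4 m/s ≈ 48.9 km/s

Final answer: 48.9 km/s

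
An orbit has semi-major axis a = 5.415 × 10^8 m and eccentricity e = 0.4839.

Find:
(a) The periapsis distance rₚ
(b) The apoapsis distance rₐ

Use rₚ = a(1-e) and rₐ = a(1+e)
a = 5.415 × 10^8 m
e = 0.4839:  1 − e = 0.5161,  1 + e = 1.4839
(a) rₚ = a(1 − e) = 5.415 × 10^8 m × 0.5161 = 2.79468 × 10^8 m ≈ 2.795 × 10^8 m
(b) rₐ = a(1 + e) = 5.415 × 10^8 m × 1.4839 = 8.03532 × 10^8 m ≈ 8.035 × 10^8 m

Final answer:
(a) rₚ = 2.795 × 10^8 m
(b) rₐ = 8.035 × 10^8 m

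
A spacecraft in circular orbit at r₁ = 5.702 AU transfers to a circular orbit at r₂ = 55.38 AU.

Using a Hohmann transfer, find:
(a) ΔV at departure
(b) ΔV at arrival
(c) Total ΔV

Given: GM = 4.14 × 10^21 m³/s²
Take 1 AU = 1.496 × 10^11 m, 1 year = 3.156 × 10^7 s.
r₁ = 5.702 AU = 8.53019 × 10^11 m
r₂ = 55.38 AU = 8.28485 × 10^12 m
GM = 4.14 × 10^21 m³/s²
Transfer ellipse: a_t = (r₁ + r₂)/2 = 4.56893 × 10^12 m
Circular speed at r₁: v₁ = √(GM/r₁) = 69666 m/s
Transfer speed at r₁ (periapsis): v₁ₜ = √(GM(2/r₁ − 1/a_t)) = 93811.4 m/s
(a) ΔV₁ = v₁ₜ − v₁ = 24145.4 m/s ≈ 5.094 AU/year
Circular speed at r₂: v₂ = √(GM/r₂) = 22354.1 m/s
Transfer speed at r₂ (apoapsis): v₂ₜ = √(GM(2/r₂ − 1/a_t)) = 9658.95 m/s
(b) ΔV₂ = v₂ − v₂ₜ = 12695.2 m/s ≈ 2.678 AU/year
(c) ΔV_total = ΔV₁ + ΔV₂ = 36840.6 m/s ≈ 7.772 AU/year

Final answer:
(a) ΔV₁ = 5.094 AU/year
(b) ΔV₂ = 2.678 AU/year
(c) ΔV_total = 7.772 AU/year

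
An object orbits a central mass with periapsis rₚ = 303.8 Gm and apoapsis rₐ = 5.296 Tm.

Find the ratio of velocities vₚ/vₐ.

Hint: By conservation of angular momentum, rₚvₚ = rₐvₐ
rₚ = 303.8 Gm = 3.038 × 10^11 m
rₐ = 5.296 Tm = 5.296 × 10^12 m
rₚvₚ = rₐvₐ  ⇒  vₚ/vₐ = rₐ/rₚ
vₚ/vₐ = (5.296 × 10^12) / (3.038 × 10^11) = 17.4325

Final answer: vₚ/vₐ = 17.43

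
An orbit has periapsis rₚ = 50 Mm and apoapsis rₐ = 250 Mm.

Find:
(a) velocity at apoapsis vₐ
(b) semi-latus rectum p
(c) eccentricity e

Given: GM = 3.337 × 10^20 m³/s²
rₚ = 50 Mm = 5 × 10^7 m
rₐ = 250 Mm = 2.5 × 10^8 m
GM = 3.337 × 10^20 m³/s²
a = (rₚ + rₐ)/2 = 1.5 × 10^8 m
e = (rₐ − rₚ)/(rₐ + rₚ) = (2 × 10^8) / (3 × 10^8) = 0.666667
(a) vₐ² = GM (2/rₐ − 1/a) = 3.337 × 10^20 × (8 × 10^-9 − 6.66667 × 10^-9) = 4.44933 × 10^11 m²/s²;  vₐ = 667033 m/s ≈ 667 km/s
(b) 1 − e² = 0.555556;  p = a(1 − e²) = 1.5 × 10^8 × 0.555556 = 8.33333 × 10^7 m ≈ 83.33 Mm
(c) e = 0.666667 ≈ 0.6667

Final answer:
(a) velocity at apoapsis vₐ = 667 km/s
(b) semi-latus rectum p = 83.33 Mm
(c) eccentricity e = 0.6667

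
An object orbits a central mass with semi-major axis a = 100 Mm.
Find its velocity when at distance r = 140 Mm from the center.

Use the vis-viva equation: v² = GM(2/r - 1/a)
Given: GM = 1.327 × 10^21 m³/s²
a = 100 Mm = 1 × 10^8 m
r = 140 Mm = 1.4 × 10^8 m
GM = 1.327 × 10^21 m³/s²
2/r − 1/a = 1.42857 × 10^-8 − 1 × 10^-8 = 4.28571 × 10^-9 m⁻¹
v² = GM (2/r − 1/a) = 5.68714 × 10^12 m²/s²
v = 2.38477 × 10^6 m/s ≈ 2385 km/s

Final answer: 2385 km/s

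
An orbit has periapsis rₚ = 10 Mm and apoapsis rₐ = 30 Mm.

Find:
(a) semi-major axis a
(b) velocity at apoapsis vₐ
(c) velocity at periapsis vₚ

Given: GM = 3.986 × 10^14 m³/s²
rₚ = 10 Mm = 1 × 10^7 m
rₐ = 30 Mm = 3 × 10^7 m
GM = 3.986 × 10^14 m³/s²
a = (rₚ + rₐ)/2 = 2 × 10^7 m
e = (rₐ − rₚ)/(rₐ + rₚ) = (2 × 10^7) / (4 × 10^7) = 0.5
(a) a = 2 × 10^7 m ≈ 20 Mm
(b) vₐ² = GM (2/rₐ − 1/a) = 3.986 × 10^14 × (6.66667 × 10^-8 − 5 × 10^-8) = 6.64333 × 10^6 m²/s²;  vₐ = 2577.47 m/s ≈ 2.577 km/s
(c) vₚ² = GM (2/rₚ − 1/a) = 3.986 × 10^14 × (2 × 10^-7 − 5 × 10^-8) = 5.979 × 10^7 m²/s²;  vₚ = 7732.4 m/s ≈ 7.732 km/s

Final answer:
(a) semi-major axis a = 20 Mm
(b) velocity at apoapsis vₐ = 2.577 km/s
(c) velocity at periapsis vₚ = 7.732 km/s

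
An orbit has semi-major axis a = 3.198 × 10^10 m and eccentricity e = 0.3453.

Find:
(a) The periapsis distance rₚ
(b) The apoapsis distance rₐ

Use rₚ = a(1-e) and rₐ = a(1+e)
a = 3.198 × 10^10 m
e = 0.3453:  1 − e = 0.6547,  1 + e = 1.3453
(a) rₚ = a(1 − e) = 3.198 × 10^10 m × 0.6547 = 2.09373 × 10^10 m ≈ 2.094 × 10^10 m
(b) rₐ = a(1 + e) = 3.198 × 10^10 m × 1.3453 = 4.30227 × 10^10 m ≈ 4.302 × 10^10 m

Final answer:
(a) rₚ = 2.094 × 10^10 m
(b) rₐ = 4.302 × 10^10 m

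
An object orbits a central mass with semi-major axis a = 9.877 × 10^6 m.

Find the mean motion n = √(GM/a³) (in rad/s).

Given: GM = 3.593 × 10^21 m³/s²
a = 9.877 × 10^6 m
GM = 3.593 × 10^21 m³/s²
a³ = 9.63552 × 10^20 m³
GM/a³ = (3.593 × 10^21) / (9.63552 × 10^20) = 3.72891 s⁻²
n = √(GM/a³) = 1.93104 rad/s ≈ 1.931 rad/s

Final answer: n = 1.931 rad/s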